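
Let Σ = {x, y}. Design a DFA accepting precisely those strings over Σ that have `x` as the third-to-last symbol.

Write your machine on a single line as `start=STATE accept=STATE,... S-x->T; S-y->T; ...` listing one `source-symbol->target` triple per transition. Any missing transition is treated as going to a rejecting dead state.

Because acceptance depends on a position counted from the end, the machine has to buffer the most recent 3 symbols. Make each state the string of the last up-to-3 symbols read; on input `x` shift the window left and append `x`. Accept when the buffered window has length 3 and begins with `x`.
15 states suffice.
          x    y  
>  s0     s1   s2 
   s1     s3   s4 
   s2     s5   s6 
   s3     s7   s8 
   s4     s9  s10 
   s5    s11  s12 
   s6    s13  s14 
 * s7     s7   s8 
 * s8     s9  s10 
 * s9    s11  s12 
 * s10   s13  s14 
   s11    s7   s8 
   s12    s9  s10 
   s13   s11  s12 
   s14   s13  s14 
(> = start, * = accepting)

start=s0; accept=s7,s8,s9,s10; s0-x->s1; s0-y->s2; s1-x->s3; s1-y->s4; s2-x->s5; s2-y->s6; s3-x->s7; s3-y->s8; s4-x->s9; s4-y->s10; s5-x->s11; s5-y->s12; s6-x->s13; s6-y->s14; s7-x->s7; s7-y->s8; s8-x->s9; s8-y->s10; s9-x->s11; s9-y->s12; s10-x->s13; s10-y->s14; s11-x->s7; s11-y->s8; s12-x->s9; s12-y->s10; s13-x->s11; s13-y->s12; s14-x->s13; s14-y->s14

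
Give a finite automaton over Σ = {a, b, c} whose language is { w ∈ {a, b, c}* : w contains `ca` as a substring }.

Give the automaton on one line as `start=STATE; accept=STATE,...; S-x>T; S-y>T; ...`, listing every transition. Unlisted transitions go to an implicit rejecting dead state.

States q0..q1 record the length of the longest prefix of `ca` that matches the current input suffix. Reaching q2 means `ca` has been seen, and we stay there forever. Accept from q2.
A 3-state machine:
        a   b   c  
>  q0   q0  q0  q1 
   q1   q2  q0  q1 
 * q2   q2  q2  q2 
(> = start, * = accepting)

start=q0; accept=q2; q0-a>q0; q0-b>q0; q0-c>q1; q1-a>q2; q1-b>q0; q1-c>q1; q2-a>q2; q2-b>q2; q2-c>q2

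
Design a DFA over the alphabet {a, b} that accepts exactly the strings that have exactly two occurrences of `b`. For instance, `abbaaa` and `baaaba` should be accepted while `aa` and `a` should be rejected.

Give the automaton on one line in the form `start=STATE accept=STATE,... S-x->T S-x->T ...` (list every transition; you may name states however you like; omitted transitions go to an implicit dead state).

start=s0 accept=s2 s0-a->s0 s0-b->s1 s1-a->s1 s1-b->s2 s2-a->s2 s2-b->s3 s3-a->s3 s3-b->s3

Count `b`s, saturating at 3: states s0 through s2 mean 0 through 2 `b`s seen; s3 means more than 2. Each `b` increments (capped at s3); other symbols loop. Accept from {s2}.
With 4 states:
        a   b  
>  s0   s0  s1 
   s1   s1  s2 
 * s2   s2  s3 
   s3   s3  s3 
(> = start, * = accepting)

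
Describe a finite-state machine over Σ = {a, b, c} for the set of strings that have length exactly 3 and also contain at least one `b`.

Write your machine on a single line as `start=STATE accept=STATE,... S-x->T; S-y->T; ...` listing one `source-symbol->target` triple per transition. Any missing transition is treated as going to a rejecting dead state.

Build one automaton per condition and run them in lockstep. The first has 5 states tracking the input length, saturating at 4; the second has 3 states tracking the count of `b`s, saturating at 2. A product state is a pair (one from each), accepting exactly when both do. Equivalent product states are then merged.
With 7 states:
        a   b   c  
>  s0   s1  s2  s1 
   s1   s3  s4  s3 
   s2   s4  s4  s4 
   s3   s5  s6  s5 
   s4   s6  s6  s6 
   s5   s5  s5  s5 
 * s6   s5  s5  s5 
(> = start, * = accepting)

start=s0; accept=s6; s0-a->s1; s0-b->s2; s0-c->s1; s1-a->s3; s1-b->s4; s1-c->s3; s2-a->s4; s2-b->s4; s2-c->s4; s3-a->s5; s3-b->s6; s3-c->s5; s4-a->s6; s4-b->s6; s4-c->s6; s5-a->s5; s5-b->s5; s5-c->s5; s6-a->s5; s6-b->s5; s6-c->s5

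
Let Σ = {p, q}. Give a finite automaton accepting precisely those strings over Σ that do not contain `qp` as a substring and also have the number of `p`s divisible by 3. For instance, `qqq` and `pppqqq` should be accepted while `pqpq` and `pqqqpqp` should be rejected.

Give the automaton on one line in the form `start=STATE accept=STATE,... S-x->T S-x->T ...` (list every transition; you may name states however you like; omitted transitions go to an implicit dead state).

Run two small machines in parallel and take their product. One (3 states) tracks partial matches of the forbidden pattern `qp`; the other (3 states) tracks the count of `p`s modulo 3. Each combined state is a pair, one component from each; accept when both components accept.
With 9 states:
        p   q  
>* s0   s1  s2 
   s1   s3  s4 
 * s2   s5  s2 
   s3   s0  s6 
   s4   s7  s4 
   s5   s7  s5 
   s6   s8  s6 
   s7   s8  s7 
   s8   s5  s8 
(> = start, * = accepting)

start=s0 accept=s0,s2 s0-p->s1 s0-q->s2 s1-p->s3 s1-q->s4 s2-p->s5 s2-q->s2 s3-p->s0 s3-q->s6 s4-p->s7 s4-q->s4 s5-p->s7 s5-q->s5 s6-p->s8 s6-q->s6 s7-p->s8 s7-q->s7 s8-p->s5 s8-q->s8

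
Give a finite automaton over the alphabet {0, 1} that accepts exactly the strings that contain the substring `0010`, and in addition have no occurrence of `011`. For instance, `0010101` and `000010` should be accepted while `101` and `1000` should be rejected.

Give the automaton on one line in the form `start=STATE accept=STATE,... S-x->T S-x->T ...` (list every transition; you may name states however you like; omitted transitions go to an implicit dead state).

Build one automaton per condition and run them in lockstep. The first has 5 states tracking whether and how much of `0010` has been seen; the second has 4 states tracking partial matches of the forbidden pattern `011`. A product state is a pair (one from each), accepting exactly when both do. After merging equivalent states the machine shrinks.
8 states suffice.
        0   1  
>  q0   q1  q0 
   q1   q2  q3 
   q2   q2  q4 
   q3   q1  q5 
   q4   q6  q5 
   q5   q5  q5 
 * q6   q6  q7 
 * q7   q6  q5 
(> = start, * = accepting)

start=q0 accept=q6,q7 q0-0->q1 q0-1->q0 q1-0->q2 q1-1->q3 q2-0->q2 q2-1->q4 q3-0->q1 q3-1->q5 q4-0->q6 q4-1->q5 q5-0->q5 q5-1->q5 q6-0->q6 q6-1->q7 q7-0->q6 q7-1->q5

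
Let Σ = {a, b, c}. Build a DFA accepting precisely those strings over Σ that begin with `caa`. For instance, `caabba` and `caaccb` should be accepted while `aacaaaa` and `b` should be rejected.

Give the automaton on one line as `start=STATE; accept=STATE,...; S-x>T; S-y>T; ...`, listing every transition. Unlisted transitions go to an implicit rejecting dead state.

start=s0; accept=s3; s0-a>s4; s0-b>s4; s0-c>s1; s1-a>s2; s1-b>s4; s1-c>s4; s2-a>s3; s2-b>s4; s2-c>s4; s3-a>s3; s3-b>s3; s3-c>s3; s4-a>s4; s4-b>s4; s4-c>s4

Check the first 3 symbols one by one: s0 through s2 record how many have matched `caa` so far; any wrong symbol goes to the dead state s4. After all 3 match we enter the accepting sink s3.
With 5 states:
        a   b   c  
>  s0   s4  s4  s1 
   s1   s2  s4  s4 
   s2   s3  s4  s4 
 * s3   s3  s3  s3 
   s4   s4  s4  s4 
(> = start, * = accepting)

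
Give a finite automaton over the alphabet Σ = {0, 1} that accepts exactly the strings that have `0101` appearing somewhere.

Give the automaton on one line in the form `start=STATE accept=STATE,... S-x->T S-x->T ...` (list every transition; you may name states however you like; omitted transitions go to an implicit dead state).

start=S0 accept=S4 S0-0->S1 S0-1->S0 S1-0->S1 S1-1->S2 S2-0->S3 S2-1->S0 S3-0->S1 S3-1->S4 S4-0->S4 S4-1->S4

States S0..S3 record the length of the longest prefix of `0101` that matches the current input suffix. Reaching S4 means `0101` has been seen, and we stay there forever. Accept from S4.
A 5-state machine:
        0   1  
>  S0   S1  S0 
   S1   S1  S2 
   S2   S3  S0 
   S3   S1  S4 
 * S4   S4  S4 
(> = start, * = accepting)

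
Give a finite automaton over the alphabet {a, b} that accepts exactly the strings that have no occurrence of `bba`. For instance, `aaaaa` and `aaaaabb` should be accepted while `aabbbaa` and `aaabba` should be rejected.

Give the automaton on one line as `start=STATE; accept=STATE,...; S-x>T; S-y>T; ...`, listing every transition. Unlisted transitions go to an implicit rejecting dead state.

Track partial matches of the forbidden pattern `bba`. State S3 is a dead state reached once `bba` has occurred; every other state accepts. S0 means no part of `bba` is currently matched.
        a   b  
>* S0   S0  S1 
 * S1   S0  S2 
 * S2   S3  S2 
   S3   S3  S3 
(> = start, * = accepting)

start=S0; accept=S0,S1,S2; S0-a>S0; S0-b>S1; S1-a>S0; S1-b>S2; S2-a>S3; S2-b>S2; S3-a>S3; S3-b>S3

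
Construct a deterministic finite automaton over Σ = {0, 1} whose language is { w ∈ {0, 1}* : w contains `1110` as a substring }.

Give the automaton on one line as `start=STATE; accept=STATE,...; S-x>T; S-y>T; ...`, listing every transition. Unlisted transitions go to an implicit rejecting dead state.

start=A; accept=E; A-0>A; A-1>B; B-0>A; B-1>C; C-0>A; C-1>D; D-0>E; D-1>D; E-0>E; E-1>E

Track how much of `1110` has been matched so far: state A is no progress, E is the absorbing accept state reached once `1110` has occurred. Intermediate states record partial matches; on a mismatch, fall back to the longest reusable overlap.
       0  1 
>  A   A  B 
   B   A  C 
   C   A  D 
   D   E  D 
 * E   E  E 
(> = start, * = accepting)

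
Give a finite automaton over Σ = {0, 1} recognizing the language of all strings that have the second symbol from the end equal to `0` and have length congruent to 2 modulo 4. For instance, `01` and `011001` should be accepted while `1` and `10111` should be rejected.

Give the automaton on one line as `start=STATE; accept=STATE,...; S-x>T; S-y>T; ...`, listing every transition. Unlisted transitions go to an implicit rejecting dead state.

start=s0; accept=s3,s4; s0-0>s1; s0-1>s2; s1-0>s3; s1-1>s4; s2-0>s5; s2-1>s6; s3-0>s7; s3-1>s8; s4-0>s9; s4-1>s10; s5-0>s7; s5-1>s8; s6-0>s9; s6-1>s10; s7-0>s11; s7-1>s12; s8-0>s13; s8-1>s14; s9-0>s11; s9-1>s12; s10-0>s13; s10-1>s14; s11-0>s15; s11-1>s16; s12-0>s17; s12-1>s18; s13-0>s15; s13-1>s16; s14-0>s17; s14-1>s18; s15-0>s3; s15-1>s4; s16-0>s5; s16-1>s6; s17-0>s3; s17-1>s4; s18-0>s5; s18-1>s6

Handle the two conditions separately and then intersect. One (7 states) tracks the last 2 symbols read; the other (4 states) tracks the input length modulo 4. Each combined state is a pair, one component from each; accept when both components accept.
A 19-state machine:
          0    1  
>  s0     s1   s2 
   s1     s3   s4 
   s2     s5   s6 
 * s3     s7   s8 
 * s4     s9  s10 
   s5     s7   s8 
   s6     s9  s10 
   s7    s11  s12 
   s8    s13  s14 
   s9    s11  s12 
   s10   s13  s14 
   s11   s15  s16 
   s12   s17  s18 
   s13   s15  s16 
   s14   s17  s18 
   s15    s3   s4 
   s16    s5   s6 
   s17    s3   s4 
   s18    s5   s6 
(> = start, * = accepting)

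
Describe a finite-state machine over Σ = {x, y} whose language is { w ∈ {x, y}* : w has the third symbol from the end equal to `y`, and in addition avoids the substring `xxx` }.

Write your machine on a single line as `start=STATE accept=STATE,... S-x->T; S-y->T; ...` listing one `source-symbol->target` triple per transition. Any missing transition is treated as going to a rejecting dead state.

Build one automaton per condition and run them in lockstep. One (15 states) tracks the last 3 symbols read; the other (4 states) tracks partial matches of the forbidden pattern `xxx`. Each combined state is a pair, one component from each; accept when both components accept. After merging equivalent states the machine shrinks.
An 11-state machine:
          x    y  
>  S0     S1   S2 
   S1     S3   S2 
   S2     S4   S5 
   S3     S6   S2 
   S4     S7   S8 
   S5     S9  S10 
   S6     S6   S6 
 * S7     S6   S2 
 * S8     S4   S5 
 * S9     S7   S8 
 * S10    S9  S10 
(> = start, * = accepting)

start=S0; accept=S7,S8,S9,S10; S0-x->S1; S0-y->S2; S1-x->S3; S1-y->S2; S2-x->S4; S2-y->S5; S3-x->S6; S3-y->S2; S4-x->S7; S4-y->S8; S5-x->S9; S5-y->S10; S6-x->S6; S6-y->S6; S7-x->S6; S7-y->S2; S8-x->S4; S8-y->S5; S9-x->S7; S9-y->S8; S10-x->S9; S10-y->S10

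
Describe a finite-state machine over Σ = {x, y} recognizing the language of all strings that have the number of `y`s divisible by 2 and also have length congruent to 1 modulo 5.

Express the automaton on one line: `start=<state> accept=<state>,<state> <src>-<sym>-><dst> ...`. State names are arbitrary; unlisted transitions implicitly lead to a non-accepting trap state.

Handle the two conditions separately and then intersect. The first has 2 states tracking the count of `y`s modulo 2; the second has 5 states tracking the input length modulo 5. A product state is a pair (one from each), accepting exactly when both do.
10 states suffice.
        x   y  
>  S0   S1  S2 
 * S1   S3  S4 
   S2   S4  S3 
   S3   S5  S6 
   S4   S6  S5 
   S5   S7  S8 
   S6   S8  S7 
   S7   S0  S9 
   S8   S9  S0 
   S9   S2  S1 
(> = start, * = accepting)

start=S0 accept=S1 S0-x->S1 S0-y->S2 S1-x->S3 S1-y->S4 S2-x->S4 S2-y->S3 S3-x->S5 S3-y->S6 S4-x->S6 S4-y->S5 S5-x->S7 S5-y->S8 S6-x->S8 S6-y->S7 S7-x->S0 S7-y->S9 S8-x->S9 S8-y->S0 S9-x->S2 S9-y->S1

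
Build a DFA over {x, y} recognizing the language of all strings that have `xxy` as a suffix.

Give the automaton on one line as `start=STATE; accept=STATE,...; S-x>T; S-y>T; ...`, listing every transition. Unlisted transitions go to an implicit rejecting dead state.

start=q0; accept=q3; q0-x>q1; q0-y>q0; q1-x>q2; q1-y>q0; q2-x>q2; q2-y>q3; q3-x>q1; q3-y>q0

Remember how much of `xxy` the current input suffix matches. State q0 means no match yet; q1 means the last symbol is `x`; q2 means the last 2 symbols are `xx`; q3 means the last 3 symbols are `xxy`. Only q3 accepts. On a mismatch, fall back to the longest proper suffix that is still a prefix of `xxy`.
With 4 states:
        x   y  
>  q0   q1  q0 
   q1   q2  q0 
   q2   q2  q3 
 * q3   q1  q0 
(> = start, * = accepting)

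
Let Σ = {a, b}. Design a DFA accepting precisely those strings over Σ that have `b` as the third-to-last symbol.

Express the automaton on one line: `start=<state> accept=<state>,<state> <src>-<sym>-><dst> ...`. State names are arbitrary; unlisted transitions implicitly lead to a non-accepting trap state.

Because acceptance depends on a position counted from the end, the machine has to buffer the most recent 3 symbols. Make each state the string of the last up-to-3 symbols read; on input `x` shift the window left and append `x`. Accept when the buffered window has length 3 and begins with `b`.
A 15-state machine:
          a    b  
>  S0     S1   S2 
   S1     S3   S4 
   S2     S5   S6 
   S3     S7   S8 
   S4     S9  S10 
   S5    S11  S12 
   S6    S13  S14 
   S7     S7   S8 
   S8     S9  S10 
   S9    S11  S12 
   S10   S13  S14 
 * S11    S7   S8 
 * S12    S9  S10 
 * S13   S11  S12 
 * S14   S13  S14 
(> = start, * = accepting)

start=S0 accept=S11,S12,S13,S14 S0-a->S1 S0-b->S2 S1-a->S3 S1-b->S4 S2-a->S5 S2-b->S6 S3-a->S7 S3-b->S8 S4-a->S9 S4-b->S10 S5-a->S11 S5-b->S12 S6-a->S13 S6-b->S14 S7-a->S7 S7-b->S8 S8-a->S9 S8-b->S10 S9-a->S11 S9-b->S12 S10-a->S13 S10-b->S14 S11-a->S7 S11-b->S8 S12-a->S9 S12-b->S10 S13-a->S11 S13-b->S12 S14-a->S13 S14-b->S14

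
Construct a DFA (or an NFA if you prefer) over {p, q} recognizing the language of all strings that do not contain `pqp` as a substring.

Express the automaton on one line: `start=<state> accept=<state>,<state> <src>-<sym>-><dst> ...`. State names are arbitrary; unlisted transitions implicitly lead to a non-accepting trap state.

Track partial matches of the forbidden pattern `pqp`. State D is a dead state reached once `pqp` has occurred; every other state accepts. A means no part of `pqp` is currently matched.
       p  q 
>* A   B  A 
 * B   B  C 
 * C   D  A 
   D   D  D 
(> = start, * = accepting)

start=A accept=A,B,C A-p->B A-q->A B-p->B B-q->C C-p->D C-q->A D-p->D D-q->D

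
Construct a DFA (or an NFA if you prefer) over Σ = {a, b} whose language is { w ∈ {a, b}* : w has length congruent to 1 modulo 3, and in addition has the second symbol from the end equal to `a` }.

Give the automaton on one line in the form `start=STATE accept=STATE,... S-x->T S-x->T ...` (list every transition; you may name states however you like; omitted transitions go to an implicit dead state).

Handle the two conditions separately and then intersect. The first has 3 states tracking the input length modulo 3; the second has 7 states tracking the last 2 symbols read. A product state is a pair (one from each), accepting exactly when both do. After merging equivalent states the machine shrinks.
With 5 states:
        a   b  
>  S0   S1  S1 
   S1   S2  S2 
   S2   S3  S0 
   S3   S4  S4 
 * S4   S2  S2 
(> = start, * = accepting)

start=S0 accept=S4 S0-a->S1 S0-b->S1 S1-a->S2 S1-b->S2 S2-a->S3 S2-b->S0 S3-a->S4 S3-b->S4 S4-a->S2 S4-b->S2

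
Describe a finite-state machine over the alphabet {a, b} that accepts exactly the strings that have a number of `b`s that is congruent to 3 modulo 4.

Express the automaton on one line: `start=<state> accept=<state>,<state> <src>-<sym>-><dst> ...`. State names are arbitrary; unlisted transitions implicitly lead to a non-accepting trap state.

Keep the running count of `b`s modulo 4: each `b` advances along the cycle s0 → s1 → s2 → s3 → s0 while other symbols loop. Accept at s3.
A 4-state machine:
        a   b  
>  s0   s0  s1 
   s1   s1  s2 
   s2   s2  s3 
 * s3   s3  s0 
(> = start, * = accepting)

start=s0 accept=s3 s0-a->s0 s0-b->s1 s1-a->s1 s1-b->s2 s2-a->s2 s2-b->s3 s3-a->s3 s3-b->s0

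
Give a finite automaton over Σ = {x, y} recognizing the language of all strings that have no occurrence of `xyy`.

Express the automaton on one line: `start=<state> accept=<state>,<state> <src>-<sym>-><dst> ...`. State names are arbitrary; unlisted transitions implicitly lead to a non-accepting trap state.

start=q0 accept=q0,q1,q2 q0-x->q1 q0-y->q0 q1-x->q1 q1-y->q2 q2-x->q1 q2-y->q3 q3-x->q3 q3-y->q3

This is the complement of 'contains `xyy`'. Use the same substring-matching states — q0 through q3 holding how much of `xyy` has just been matched — but flip the accepting set: everything except the trap q3 accepts.
        x   y  
>* q0   q1  q0 
 * q1   q1  q2 
 * q2   q1  q3 
   q3   q3  q3 
(> = start, * = accepting)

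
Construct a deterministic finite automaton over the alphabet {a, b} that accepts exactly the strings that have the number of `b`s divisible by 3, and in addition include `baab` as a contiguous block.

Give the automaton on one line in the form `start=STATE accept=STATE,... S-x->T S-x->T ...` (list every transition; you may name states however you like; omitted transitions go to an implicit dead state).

start=s0 accept=s11 s0-a->s0 s0-b->s1 s1-a->s2 s1-b->s3 s2-a->s4 s2-b->s3 s3-a->s5 s3-b->s6 s4-a->s7 s4-b->s8 s5-a->s9 s5-b->s6 s6-a->s10 s6-b->s1 s7-a->s7 s7-b->s3 s8-a->s8 s8-b->s11 s9-a->s12 s9-b->s11 s10-a->s13 s10-b->s1 s11-a->s11 s11-b->s14 s12-a->s12 s12-b->s6 s13-a->s0 s13-b->s14 s14-a->s14 s14-b->s8

Run two small machines in parallel and take their product. The first has 3 states tracking the count of `b`s modulo 3; the second has 5 states tracking whether and how much of `baab` has been seen. A product state is a pair (one from each), accepting exactly when both do.
With 15 states:
          a    b  
>  s0     s0   s1 
   s1     s2   s3 
   s2     s4   s3 
   s3     s5   s6 
   s4     s7   s8 
   s5     s9   s6 
   s6    s10   s1 
   s7     s7   s3 
   s8     s8  s11 
   s9    s12  s11 
   s10   s13   s1 
 * s11   s11  s14 
   s12   s12   s6 
   s13    s0  s14 
   s14   s14   s8 
(> = start, * = accepting)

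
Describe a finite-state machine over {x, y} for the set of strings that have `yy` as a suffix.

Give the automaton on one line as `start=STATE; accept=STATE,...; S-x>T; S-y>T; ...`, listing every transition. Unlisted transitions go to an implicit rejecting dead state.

start=s0; accept=s2; s0-x>s0; s0-y>s1; s1-x>s0; s1-y>s2; s2-x>s0; s2-y>s2

Let each state record the length of the longest suffix of the input read so far that is also a prefix of `yy`. s1 means the last symbol is `y`; s2 means the last 2 symbols are `yy`. Accept only at s2, where the string currently ends in `yy`.
        x   y  
>  s0   s0  s1 
   s1   s0  s2 
 * s2   s0  s2 
(> = start, * = accepting)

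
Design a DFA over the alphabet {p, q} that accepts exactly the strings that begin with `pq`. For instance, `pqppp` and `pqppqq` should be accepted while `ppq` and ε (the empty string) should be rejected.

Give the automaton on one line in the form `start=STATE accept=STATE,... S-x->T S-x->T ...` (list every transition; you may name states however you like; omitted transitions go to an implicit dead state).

start=A accept=C A-p->B A-q->D B-p->D B-q->C C-p->C C-q->C D-p->D D-q->D

Check the first 2 symbols one by one: A through B record how many have matched `pq` so far; any wrong symbol goes to the dead state D. After all 2 match we enter the accepting sink C.
With 4 states:
       p  q 
>  A   B  D 
   B   D  C 
 * C   C  C 
   D   D  D 
(> = start, * = accepting)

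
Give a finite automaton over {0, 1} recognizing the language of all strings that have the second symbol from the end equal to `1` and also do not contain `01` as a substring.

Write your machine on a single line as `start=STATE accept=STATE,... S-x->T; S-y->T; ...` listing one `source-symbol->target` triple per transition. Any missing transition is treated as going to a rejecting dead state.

Handle the two conditions separately and then intersect. One (7 states) tracks the last 2 symbols read; the other (3 states) tracks partial matches of the forbidden pattern `01`. Each combined state is a pair, one component from each; accept when both components accept.
With 10 states:
       0  1 
>  A   B  C 
   B   D  E 
   C   F  G 
   D   D  E 
   E   H  I 
 * F   D  E 
 * G   F  G 
   H   J  E 
   I   H  I 
   J   J  E 
(> = start, * = accepting)

start=A; accept=F,G; A-0->B; A-1->C; B-0->D; B-1->E; C-0->F; C-1->G; D-0->D; D-1->E; E-0->H; E-1->I; F-0->D; F-1->E; G-0->F; G-1->G; H-0->J; H-1->E; I-0->H; I-1->I; J-0->J; J-1->E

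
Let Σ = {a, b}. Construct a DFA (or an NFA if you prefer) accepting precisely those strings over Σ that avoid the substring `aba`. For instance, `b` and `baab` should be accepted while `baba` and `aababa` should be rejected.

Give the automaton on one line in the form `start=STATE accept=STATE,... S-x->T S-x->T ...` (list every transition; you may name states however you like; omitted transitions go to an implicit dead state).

Track partial matches of the forbidden pattern `aba`. State q3 is a dead state reached once `aba` has occurred; every other state accepts. q0 means no part of `aba` is currently matched.
A 4-state machine:
        a   b  
>* q0   q1  q0 
 * q1   q1  q2 
 * q2   q3  q0 
   q3   q3  q3 
(> = start, * = accepting)

start=q0 accept=q0,q1,q2 q0-a->q1 q0-b->q0 q1-a->q1 q1-b->q2 q2-a->q3 q2-b->q0 q3-a->q3 q3-b->q3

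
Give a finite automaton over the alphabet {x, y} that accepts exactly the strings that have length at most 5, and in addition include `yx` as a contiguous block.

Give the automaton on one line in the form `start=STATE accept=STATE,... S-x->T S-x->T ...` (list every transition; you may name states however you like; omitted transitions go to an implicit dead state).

start=S0 accept=S5,S8,S11,S12 S0-x->S1 S0-y->S2 S1-x->S3 S1-y->S4 S2-x->S5 S2-y->S4 S3-x->S6 S3-y->S7 S4-x->S8 S4-y->S7 S5-x->S8 S5-y->S8 S6-x->S9 S6-y->S10 S7-x->S11 S7-y->S10 S8-x->S11 S8-y->S11 S9-x->S9 S9-y->S9 S10-x->S12 S10-y->S9 S11-x->S12 S11-y->S12 S12-x->S9 S12-y->S9

Handle the two conditions separately and then intersect. The first has 7 states tracking the input length, saturating at 6; the second has 3 states tracking whether and how much of `yx` has been seen. A product state is a pair (one from each), accepting exactly when both do. After merging equivalent states the machine shrinks.
          x    y  
>  S0     S1   S2 
   S1     S3   S4 
   S2     S5   S4 
   S3     S6   S7 
   S4     S8   S7 
 * S5     S8   S8 
   S6     S9  S10 
   S7    S11  S10 
 * S8    S11  S11 
   S9     S9   S9 
   S10   S12   S9 
 * S11   S12  S12 
 * S12    S9   S9 
(> = start, * = accepting)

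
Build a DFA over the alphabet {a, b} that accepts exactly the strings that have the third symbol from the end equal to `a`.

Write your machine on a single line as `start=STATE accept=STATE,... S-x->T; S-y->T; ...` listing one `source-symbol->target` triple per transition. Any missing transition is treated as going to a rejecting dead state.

start=s0; accept=s7,s8,s9,s10; s0-a->s1; s0-b->s2; s1-a->s3; s1-b->s4; s2-a->s5; s2-b->s6; s3-a->s7; s3-b->s8; s4-a->s9; s4-b->s10; s5-a->s11; s5-b->s12; s6-a->s13; s6-b->s14; s7-a->s7; s7-b->s8; s8-a->s9; s8-b->s10; s9-a->s11; s9-b->s12; s10-a->s13; s10-b->s14; s11-a->s7; s11-b->s8; s12-a->s9; s12-b->s10; s13-a->s11; s13-b->s12; s14-a->s13; s14-b->s14

A DFA must remember the last 3 symbols (since which symbol is third-to-last isn't known until the input ends). Use one state per possible window of the last ≤3 symbols; accept from those whose window starts with `a`.
A 15-state machine:
          a    b  
>  s0     s1   s2 
   s1     s3   s4 
   s2     s5   s6 
   s3     s7   s8 
   s4     s9  s10 
   s5    s11  s12 
   s6    s13  s14 
 * s7     s7   s8 
 * s8     s9  s10 
 * s9    s11  s12 
 * s10   s13  s14 
   s11    s7   s8 
   s12    s9  s10 
   s13   s11  s12 
   s14   s13  s14 
(> = start, * = accepting)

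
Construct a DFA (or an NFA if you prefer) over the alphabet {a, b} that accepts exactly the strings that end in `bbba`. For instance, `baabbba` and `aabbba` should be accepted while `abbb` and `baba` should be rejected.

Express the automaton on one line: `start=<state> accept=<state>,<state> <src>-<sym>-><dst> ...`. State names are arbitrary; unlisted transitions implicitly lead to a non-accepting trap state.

Remember how much of `bbba` the current input suffix matches. State q0 means no match yet; q1 means the last symbol is `b`; q2 means the last 2 symbols are `bb`; q3 means the last 3 symbols are `bbb`; q4 means the last 4 symbols are `bbba`. Only q4 accepts. On a mismatch, fall back to the longest proper suffix that is still a prefix of `bbba`.
        a   b  
>  q0   q0  q1 
   q1   q0  q2 
   q2   q0  q3 
   q3   q4  q3 
 * q4   q0  q1 
(> = start, * = accepting)

start=q0 accept=q4 q0-a->q0 q0-b->q1 q1-a->q0 q1-b->q2 q2-a->q0 q2-b->q3 q3-a->q4 q3-b->q3 q4-a->q0 q4-b->q1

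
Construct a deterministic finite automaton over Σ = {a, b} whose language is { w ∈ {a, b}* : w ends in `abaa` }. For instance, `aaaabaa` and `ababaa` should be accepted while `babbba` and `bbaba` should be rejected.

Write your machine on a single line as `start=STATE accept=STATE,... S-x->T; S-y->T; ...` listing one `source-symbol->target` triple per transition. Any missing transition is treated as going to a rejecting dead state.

start=S0; accept=S4; S0-a->S1; S0-b->S0; S1-a->S1; S1-b->S2; S2-a->S3; S2-b->S0; S3-a->S4; S3-b->S2; S4-a->S1; S4-b->S2

Remember how much of `abaa` the current input suffix matches. State S0 means no match yet; S1 means the last symbol is `a`; S2 means the last 2 symbols are `ab`; S3 means the last 3 symbols are `aba`; S4 means the last 4 symbols are `abaa`. Only S4 accepts. On a mismatch, fall back to the longest proper suffix that is still a prefix of `abaa`.
        a   b  
>  S0   S1  S0 
   S1   S1  S2 
   S2   S3  S0 
   S3   S4  S2 
 * S4   S1  S2 
(> = start, * = accepting)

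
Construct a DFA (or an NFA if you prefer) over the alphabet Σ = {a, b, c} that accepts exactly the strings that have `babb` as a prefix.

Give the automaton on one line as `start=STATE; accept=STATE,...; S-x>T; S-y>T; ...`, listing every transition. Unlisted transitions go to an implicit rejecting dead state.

Check the first 4 symbols one by one: q0 through q3 record how many have matched `babb` so far; any wrong symbol goes to the dead state q5. After all 4 match we enter the accepting sink q4.
A 6-state machine:
        a   b   c  
>  q0   q5  q1  q5 
   q1   q2  q5  q5 
   q2   q5  q3  q5 
   q3   q5  q4  q5 
 * q4   q4  q4  q4 
   q5   q5  q5  q5 
(> = start, * = accepting)

start=q0; accept=q4; q0-a>q5; q0-b>q1; q0-c>q5; q1-a>q2; q1-b>q5; q1-c>q5; q2-a>q5; q2-b>q3; q2-c>q5; q3-a>q5; q3-b>q4; q3-c>q5; q4-a>q4; q4-b>q4; q4-c>q4; q5-a>q5; q5-b>q5; q5-c>q5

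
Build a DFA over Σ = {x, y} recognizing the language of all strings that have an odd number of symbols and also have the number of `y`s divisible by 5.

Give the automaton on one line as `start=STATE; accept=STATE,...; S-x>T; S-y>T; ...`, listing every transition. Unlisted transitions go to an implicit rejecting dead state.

Handle the two conditions separately and then intersect. The first has 2 states tracking the input length modulo 2; the second has 5 states tracking the count of `y`s modulo 5. A product state is a pair (one from each), accepting exactly when both do.
10 states suffice.
        x   y  
>  s0   s1  s2 
 * s1   s0  s3 
   s2   s3  s4 
   s3   s2  s5 
   s4   s5  s6 
   s5   s4  s7 
   s6   s7  s8 
   s7   s6  s9 
   s8   s9  s1 
   s9   s8  s0 
(> = start, * = accepting)

start=s0; accept=s1; s0-x>s1; s0-y>s2; s1-x>s0; s1-y>s3; s2-x>s3; s2-y>s4; s3-x>s2; s3-y>s5; s4-x>s5; s4-y>s6; s5-x>s4; s5-y>s7; s6-x>s7; s6-y>s8; s7-x>s6; s7-y>s9; s8-x>s9; s8-y>s1; s9-x>s8; s9-y>s0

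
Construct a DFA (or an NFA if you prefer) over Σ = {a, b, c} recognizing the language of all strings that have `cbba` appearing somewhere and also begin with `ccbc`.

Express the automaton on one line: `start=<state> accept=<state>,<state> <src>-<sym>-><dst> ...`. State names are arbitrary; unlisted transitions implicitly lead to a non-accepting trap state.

start=q0 accept=q9 q0-a->q1 q0-b->q1 q0-c->q2 q1-a->q1 q1-b->q1 q1-c->q1 q2-a->q1 q2-b->q1 q2-c->q3 q3-a->q1 q3-b->q4 q3-c->q1 q4-a->q1 q4-b->q1 q4-c->q5 q5-a->q6 q5-b->q7 q5-c->q5 q6-a->q6 q6-b->q6 q6-c->q5 q7-a->q6 q7-b->q8 q7-c->q5 q8-a->q9 q8-b->q6 q8-c->q5 q9-a->q9 q9-b->q9 q9-c->q9

Handle the two conditions separately and then intersect. One (5 states) tracks whether and how much of `cbba` has been seen; the other (6 states) tracks whether the input so far still matches the prefix `ccbc`. Each combined state is a pair, one component from each; accept when both components accept. Equivalent product states are then merged.
A 10-state machine:
        a   b   c  
>  q0   q1  q1  q2 
   q1   q1  q1  q1 
   q2   q1  q1  q3 
   q3   q1  q4  q1 
   q4   q1  q1  q5 
   q5   q6  q7  q5 
   q6   q6  q6  q5 
   q7   q6  q8  q5 
   q8   q9  q6  q5 
 * q9   q9  q9  q9 
(> = start, * = accepting)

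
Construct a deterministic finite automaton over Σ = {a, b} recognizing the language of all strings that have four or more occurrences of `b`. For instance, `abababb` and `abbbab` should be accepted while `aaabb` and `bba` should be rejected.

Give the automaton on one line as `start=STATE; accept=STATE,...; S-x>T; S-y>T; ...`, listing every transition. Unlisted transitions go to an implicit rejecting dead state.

start=q0; accept=q4,q5; q0-a>q0; q0-b>q1; q1-a>q1; q1-b>q2; q2-a>q2; q2-b>q3; q3-a>q3; q3-b>q4; q4-a>q4; q4-b>q5; q5-a>q5; q5-b>q5

Count `b`s, saturating at 5: states q0 through q4 mean 0 through 4 `b`s seen; q5 means more than 4. Each `b` increments (capped at q5); other symbols loop. Accept from {q4, q5}.
A 6-state machine:
        a   b  
>  q0   q0  q1 
   q1   q1  q2 
   q2   q2  q3 
   q3   q3  q4 
 * q4   q4  q5 
 * q5   q5  q5 
(> = start, * = accepting)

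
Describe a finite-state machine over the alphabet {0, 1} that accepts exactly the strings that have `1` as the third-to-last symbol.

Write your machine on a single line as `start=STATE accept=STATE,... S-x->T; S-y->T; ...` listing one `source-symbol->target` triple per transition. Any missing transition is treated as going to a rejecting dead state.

start=S0; accept=S11,S12,S13,S14; S0-0->S1; S0-1->S2; S1-0->S3; S1-1->S4; S2-0->S5; S2-1->S6; S3-0->S7; S3-1->S8; S4-0->S9; S4-1->S10; S5-0->S11; S5-1->S12; S6-0->S13; S6-1->S14; S7-0->S7; S7-1->S8; S8-0->S9; S8-1->S10; S9-0->S11; S9-1->S12; S10-0->S13; S10-1->S14; S11-0->S7; S11-1->S8; S12-0->S9; S12-1->S10; S13-0->S11; S13-1->S12; S14-0->S13; S14-1->S14

A DFA must remember the last 3 symbols (since which symbol is third-to-last isn't known until the input ends). Use one state per possible window of the last ≤3 symbols; accept from those whose window starts with `1`.
With 15 states:
          0    1  
>  S0     S1   S2 
   S1     S3   S4 
   S2     S5   S6 
   S3     S7   S8 
   S4     S9  S10 
   S5    S11  S12 
   S6    S13  S14 
   S7     S7   S8 
   S8     S9  S10 
   S9    S11  S12 
   S10   S13  S14 
 * S11    S7   S8 
 * S12    S9  S10 
 * S13   S11  S12 
 * S14   S13  S14 
(> = start, * = accepting)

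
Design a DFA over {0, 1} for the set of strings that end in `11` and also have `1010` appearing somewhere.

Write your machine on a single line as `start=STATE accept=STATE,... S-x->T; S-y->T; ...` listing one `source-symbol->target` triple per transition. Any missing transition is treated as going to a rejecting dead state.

Build one automaton per condition and run them in lockstep. One (3 states) tracks how much of the suffix `11` has currently been matched; the other (5 states) tracks whether and how much of `1010` has been seen. Each combined state is a pair, one component from each; accept when both components accept. Minimizing collapses redundant product states.
With 7 states:
        0   1  
>  S0   S0  S1 
   S1   S2  S1 
   S2   S0  S3 
   S3   S4  S1 
   S4   S4  S5 
   S5   S4  S6 
 * S6   S4  S6 
(> = start, * = accepting)

start=S0; accept=S6; S0-0->S0; S0-1->S1; S1-0->S2; S1-1->S1; S2-0->S0; S2-1->S3; S3-0->S4; S3-1->S1; S4-0->S4; S4-1->S5; S5-0->S4; S5-1->S6; S6-0->S4; S6-1->S6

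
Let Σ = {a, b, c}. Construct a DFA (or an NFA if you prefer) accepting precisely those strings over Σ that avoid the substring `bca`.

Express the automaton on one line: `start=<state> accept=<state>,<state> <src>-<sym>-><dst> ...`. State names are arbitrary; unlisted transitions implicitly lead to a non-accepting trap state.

Track partial matches of the forbidden pattern `bca`. State q3 is a dead state reached once `bca` has occurred; every other state accepts. q0 means no part of `bca` is currently matched.
A 4-state machine:
        a   b   c  
>* q0   q0  q1  q0 
 * q1   q0  q1  q2 
 * q2   q3  q1  q0 
   q3   q3  q3  q3 
(> = start, * = accepting)

start=q0 accept=q0,q1,q2 q0-a->q0 q0-b->q1 q0-c->q0 q1-a->q0 q1-b->q1 q1-c->q2 q2-a->q3 q2-b->q1 q2-c->q0 q3-a->q3 q3-b->q3 q3-c->q3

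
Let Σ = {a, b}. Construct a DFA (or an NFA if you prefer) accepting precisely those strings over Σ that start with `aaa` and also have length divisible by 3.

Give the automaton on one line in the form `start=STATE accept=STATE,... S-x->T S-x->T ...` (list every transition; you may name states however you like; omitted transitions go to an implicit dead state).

start=q0 accept=q5 q0-a->q1 q0-b->q2 q1-a->q3 q1-b->q4 q2-a->q4 q2-b->q4 q3-a->q5 q3-b->q6 q4-a->q6 q4-b->q6 q5-a->q7 q5-b->q7 q6-a->q2 q6-b->q2 q7-a->q8 q7-b->q8 q8-a->q5 q8-b->q5

Run two small machines in parallel and take their product. One (5 states) tracks whether the input so far still matches the prefix `aaa`; the other (3 states) tracks the input length modulo 3. Each combined state is a pair, one component from each; accept when both components accept.
9 states suffice.
        a   b  
>  q0   q1  q2 
   q1   q3  q4 
   q2   q4  q4 
   q3   q5  q6 
   q4   q6  q6 
 * q5   q7  q7 
   q6   q2  q2 
   q7   q8  q8 
   q8   q5  q5 
(> = start, * = accepting)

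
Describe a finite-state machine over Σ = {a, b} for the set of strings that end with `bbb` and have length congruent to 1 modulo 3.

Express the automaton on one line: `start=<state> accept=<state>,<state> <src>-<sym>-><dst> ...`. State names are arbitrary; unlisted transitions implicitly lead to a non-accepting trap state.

start=q0 accept=q5 q0-a->q1 q0-b->q1 q1-a->q2 q1-b->q3 q2-a->q0 q2-b->q0 q3-a->q0 q3-b->q4 q4-a->q1 q4-b->q5 q5-a->q2 q5-b->q3

Build one automaton per condition and run them in lockstep. The first has 4 states tracking how much of the suffix `bbb` has currently been matched; the second has 3 states tracking the input length modulo 3. A product state is a pair (one from each), accepting exactly when both do. Minimizing collapses redundant product states.
With 6 states:
        a   b  
>  q0   q1  q1 
   q1   q2  q3 
   q2   q0  q0 
   q3   q0  q4 
   q4   q1  q5 
 * q5   q2  q3 
(> = start, * = accepting)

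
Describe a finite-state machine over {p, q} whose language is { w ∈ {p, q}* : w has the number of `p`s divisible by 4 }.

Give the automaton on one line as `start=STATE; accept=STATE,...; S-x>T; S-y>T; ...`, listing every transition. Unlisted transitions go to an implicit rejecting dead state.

The only thing that matters is how many `p`s have appeared, reduced mod 4. Use one state per residue: S0 for 0, …, S3 for 3. Reading `p` moves to the next residue; anything else stays put. S0 is accepting.
With 4 states:
        p   q  
>* S0   S1  S0 
   S1   S2  S1 
   S2   S3  S2 
   S3   S0  S3 
(> = start, * = accepting)

start=S0; accept=S0; S0-p>S1; S0-q>S0; S1-p>S2; S1-q>S1; S2-p>S3; S2-q>S2; S3-p>S0; S3-q>S3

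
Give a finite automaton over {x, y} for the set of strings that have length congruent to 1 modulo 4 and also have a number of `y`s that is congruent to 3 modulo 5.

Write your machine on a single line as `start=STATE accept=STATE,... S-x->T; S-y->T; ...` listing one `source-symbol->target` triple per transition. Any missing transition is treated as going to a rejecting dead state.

Build one automaton per condition and run them in lockstep. One (4 states) tracks the input length modulo 4; the other (5 states) tracks the count of `y`s modulo 5. Each combined state is a pair, one component from each; accept when both components accept.
          x    y  
>  s0     s1   s2 
   s1     s3   s4 
   s2     s4   s5 
   s3     s6   s7 
   s4     s7   s8 
   s5     s8   s9 
   s6     s0  s10 
   s7    s10  s11 
   s8    s11  s12 
   s9    s12  s13 
   s10    s2  s14 
   s11   s14  s15 
   s12   s15  s16 
   s13   s16   s1 
   s14    s5  s17 
 * s15   s17  s18 
   s16   s18   s3 
   s17    s9  s19 
   s18   s19   s6 
   s19   s13   s0 
(> = start, * = accepting)

start=s0; accept=s15; s0-x->s1; s0-y->s2; s1-x->s3; s1-y->s4; s2-x->s4; s2-y->s5; s3-x->s6; s3-y->s7; s4-x->s7; s4-y->s8; s5-x->s8; s5-y->s9; s6-x->s0; s6-y->s10; s7-x->s10; s7-y->s11; s8-x->s11; s8-y->s12; s9-x->s12; s9-y->s13; s10-x->s2; s10-y->s14; s11-x->s14; s11-y->s15; s12-x->s15; s12-y->s16; s13-x->s16; s13-y->s1; s14-x->s5; s14-y->s17; s15-x->s17; s15-y->s18; s16-x->s18; s16-y->s3; s17-x->s9; s17-y->s19; s18-x->s19; s18-y->s6; s19-x->s13; s19-y->s0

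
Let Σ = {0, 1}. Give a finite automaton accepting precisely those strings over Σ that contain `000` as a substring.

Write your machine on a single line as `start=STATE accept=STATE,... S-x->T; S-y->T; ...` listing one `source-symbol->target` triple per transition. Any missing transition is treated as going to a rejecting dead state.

States S0..S2 record the length of the longest prefix of `000` that matches the current input suffix. Reaching S3 means `000` has been seen, and we stay there forever. Accept from S3.
A 4-state machine:
        0   1  
>  S0   S1  S0 
   S1   S2  S0 
   S2   S3  S0 
 * S3   S3  S3 
(> = start, * = accepting)

start=S0; accept=S3; S0-0->S1; S0-1->S0; S1-0->S2; S1-1->S0; S2-0->S3; S2-1->S0; S3-0->S3; S3-1->S3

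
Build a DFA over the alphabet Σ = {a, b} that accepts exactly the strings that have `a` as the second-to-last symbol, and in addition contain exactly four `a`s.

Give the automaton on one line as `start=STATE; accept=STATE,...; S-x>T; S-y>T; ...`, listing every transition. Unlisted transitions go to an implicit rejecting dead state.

Run two small machines in parallel and take their product. One (7 states) tracks the last 2 symbols read; the other (6 states) tracks the count of `a`s, saturating at 5. Each combined state is a pair, one component from each; accept when both components accept.
With 23 states:
          a    b  
>  q0     q1   q2 
   q1     q3   q4 
   q2     q5   q6 
   q3     q7   q8 
   q4     q9  q10 
   q5     q3   q4 
   q6     q5   q6 
   q7    q11  q12 
   q8    q13  q14 
   q9     q7   q8 
   q10    q9  q10 
 * q11   q15  q16 
   q12   q17  q18 
   q13   q11  q12 
   q14   q13  q14 
   q15   q15  q19 
 * q16   q20  q21 
   q17   q15  q16 
   q18   q17  q18 
   q19   q20  q22 
   q20   q15  q19 
   q21   q20  q21 
   q22   q20  q22 
(> = start, * = accepting)

start=q0; accept=q11,q16; q0-a>q1; q0-b>q2; q1-a>q3; q1-b>q4; q2-a>q5; q2-b>q6; q3-a>q7; q3-b>q8; q4-a>q9; q4-b>q10; q5-a>q3; q5-b>q4; q6-a>q5; q6-b>q6; q7-a>q11; q7-b>q12; q8-a>q13; q8-b>q14; q9-a>q7; q9-b>q8; q10-a>q9; q10-b>q10; q11-a>q15; q11-b>q16; q12-a>q17; q12-b>q18; q13-a>q11; q13-b>q12; q14-a>q13; q14-b>q14; q15-a>q15; q15-b>q19; q16-a>q20; q16-b>q21; q17-a>q15; q17-b>q16; q18-a>q17; q18-b>q18; q19-a>q20; q19-b>q22; q20-a>q15; q20-b>q19; q21-a>q20; q21-b>q21; q22-a>q20; q22-b>q22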